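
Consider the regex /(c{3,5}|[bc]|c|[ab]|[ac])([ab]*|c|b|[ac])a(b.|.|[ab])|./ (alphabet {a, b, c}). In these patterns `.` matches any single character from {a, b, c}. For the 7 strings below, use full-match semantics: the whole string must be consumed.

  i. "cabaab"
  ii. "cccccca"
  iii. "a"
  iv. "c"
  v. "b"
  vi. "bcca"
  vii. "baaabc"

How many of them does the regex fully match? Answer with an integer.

i → match
ii → no match
iii → match
iv → match
v → match
vi → no match
vii → match
Total matched: 5

5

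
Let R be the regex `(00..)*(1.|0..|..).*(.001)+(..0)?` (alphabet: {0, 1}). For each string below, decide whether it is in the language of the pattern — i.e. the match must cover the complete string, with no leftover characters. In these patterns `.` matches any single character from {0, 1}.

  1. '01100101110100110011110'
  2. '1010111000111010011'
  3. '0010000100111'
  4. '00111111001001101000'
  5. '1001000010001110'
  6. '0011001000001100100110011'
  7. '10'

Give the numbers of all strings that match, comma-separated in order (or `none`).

1 → no match
2 → no match
3 → no match
4 → no match
5 → match
6 → no match
7. '10' → no match

5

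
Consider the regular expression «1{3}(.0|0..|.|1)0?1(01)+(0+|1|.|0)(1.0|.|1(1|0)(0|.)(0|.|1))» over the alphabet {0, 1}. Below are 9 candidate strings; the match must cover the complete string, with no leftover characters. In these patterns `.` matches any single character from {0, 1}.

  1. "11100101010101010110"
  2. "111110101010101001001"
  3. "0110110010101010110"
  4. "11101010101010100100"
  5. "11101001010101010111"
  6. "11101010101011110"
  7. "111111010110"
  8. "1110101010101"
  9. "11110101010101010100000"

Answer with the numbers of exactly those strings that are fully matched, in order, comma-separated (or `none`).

1 → match
2 → match
3 → no match — must start with "1"
4 → match
5 → match
6 → match
7 → no match
8 → match
9 → match

1, 2, 4, 5, 6, 8, 9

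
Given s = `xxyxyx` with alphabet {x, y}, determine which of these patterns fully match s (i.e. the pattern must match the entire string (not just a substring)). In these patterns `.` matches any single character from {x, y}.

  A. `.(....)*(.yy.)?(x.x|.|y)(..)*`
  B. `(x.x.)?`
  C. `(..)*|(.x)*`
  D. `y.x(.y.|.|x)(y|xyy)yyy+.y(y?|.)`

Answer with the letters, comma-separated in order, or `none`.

A → match
B → no match
C → match
D → no match — must start with `y`

A, C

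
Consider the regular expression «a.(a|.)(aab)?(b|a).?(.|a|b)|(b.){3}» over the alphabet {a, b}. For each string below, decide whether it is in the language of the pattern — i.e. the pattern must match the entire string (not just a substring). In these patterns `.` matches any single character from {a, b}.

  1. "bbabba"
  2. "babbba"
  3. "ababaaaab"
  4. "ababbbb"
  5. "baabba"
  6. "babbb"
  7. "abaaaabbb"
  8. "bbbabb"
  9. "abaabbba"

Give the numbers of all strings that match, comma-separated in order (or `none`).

1 → no match
2 → match
3 → no match
4 → no match
5 → no match
6 → no match
7 → no match
8 → match
9 → no match

2, 8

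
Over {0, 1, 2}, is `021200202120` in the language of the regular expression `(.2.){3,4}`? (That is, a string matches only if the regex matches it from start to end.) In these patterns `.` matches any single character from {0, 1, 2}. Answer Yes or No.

No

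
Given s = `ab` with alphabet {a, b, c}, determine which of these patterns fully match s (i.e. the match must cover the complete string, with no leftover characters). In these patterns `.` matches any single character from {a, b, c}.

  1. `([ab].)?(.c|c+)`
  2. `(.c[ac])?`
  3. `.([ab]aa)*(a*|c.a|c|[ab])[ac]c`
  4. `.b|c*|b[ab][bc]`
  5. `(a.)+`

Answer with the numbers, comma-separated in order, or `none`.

1 → no match — must end with `c`
2 → no match
3 → no match — must end with `c`
4 → match
5 → match

4, 5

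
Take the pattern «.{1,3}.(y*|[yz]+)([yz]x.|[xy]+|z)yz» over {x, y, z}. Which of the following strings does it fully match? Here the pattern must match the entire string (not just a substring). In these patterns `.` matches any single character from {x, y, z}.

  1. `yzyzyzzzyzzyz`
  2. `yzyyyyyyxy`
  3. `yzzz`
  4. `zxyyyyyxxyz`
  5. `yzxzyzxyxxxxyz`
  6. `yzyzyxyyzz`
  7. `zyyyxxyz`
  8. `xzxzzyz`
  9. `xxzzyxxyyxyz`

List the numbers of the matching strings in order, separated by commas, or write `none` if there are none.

1, 4, 5, 7, 8, 9

1 → match
2. `yzyyyyyyxy` → no match — must end with `yz`
3. `yzzz` → no match — must end with `yz`
4. `zxyyyyyxxyz` → match
5 → match
6. `yzyzyxyyzz` → no match — must end with `yz`
7. `zyyyxxyz` → match
8. `xzxzzyz` → match
9. `xxzzyxxyyxyz` → match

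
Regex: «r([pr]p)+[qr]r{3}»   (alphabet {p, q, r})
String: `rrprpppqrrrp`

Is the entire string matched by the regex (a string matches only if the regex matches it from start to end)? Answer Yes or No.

No

Every match must end with `r`, but `rrprpppqrrrp` does not.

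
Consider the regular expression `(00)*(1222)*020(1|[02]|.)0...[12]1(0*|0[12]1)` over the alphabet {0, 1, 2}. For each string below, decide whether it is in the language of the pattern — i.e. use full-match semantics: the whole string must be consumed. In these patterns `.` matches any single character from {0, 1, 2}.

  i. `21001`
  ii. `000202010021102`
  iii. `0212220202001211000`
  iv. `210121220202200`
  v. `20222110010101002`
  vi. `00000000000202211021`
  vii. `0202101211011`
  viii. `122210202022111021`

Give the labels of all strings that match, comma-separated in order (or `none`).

none

i → no match
ii → no match
iii → no match
iv → no match
v → no match
vi → no match
vii → no match
viii → no match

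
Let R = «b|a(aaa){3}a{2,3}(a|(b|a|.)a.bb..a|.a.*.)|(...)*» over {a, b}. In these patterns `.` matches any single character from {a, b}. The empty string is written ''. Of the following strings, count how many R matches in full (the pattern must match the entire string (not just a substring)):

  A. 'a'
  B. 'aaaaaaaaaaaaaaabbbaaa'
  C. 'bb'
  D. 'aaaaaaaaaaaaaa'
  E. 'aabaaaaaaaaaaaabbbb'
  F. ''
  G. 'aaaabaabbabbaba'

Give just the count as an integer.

A → no match
B → match
C → no match
D → match
E → no match
F → match
G → match
Total matched: 4

4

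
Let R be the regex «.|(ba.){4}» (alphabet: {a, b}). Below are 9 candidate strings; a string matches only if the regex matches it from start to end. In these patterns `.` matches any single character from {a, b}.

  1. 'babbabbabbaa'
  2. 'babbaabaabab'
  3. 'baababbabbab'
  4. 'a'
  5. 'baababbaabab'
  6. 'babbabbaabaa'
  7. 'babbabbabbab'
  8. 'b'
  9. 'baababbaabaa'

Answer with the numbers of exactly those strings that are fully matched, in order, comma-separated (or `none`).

1 → match
2 → match
3 → match
4 → match
5 → match
6 → match
7 → match
8 → match
9 → match

1, 2, 3, 4, 5, 6, 7, 8, 9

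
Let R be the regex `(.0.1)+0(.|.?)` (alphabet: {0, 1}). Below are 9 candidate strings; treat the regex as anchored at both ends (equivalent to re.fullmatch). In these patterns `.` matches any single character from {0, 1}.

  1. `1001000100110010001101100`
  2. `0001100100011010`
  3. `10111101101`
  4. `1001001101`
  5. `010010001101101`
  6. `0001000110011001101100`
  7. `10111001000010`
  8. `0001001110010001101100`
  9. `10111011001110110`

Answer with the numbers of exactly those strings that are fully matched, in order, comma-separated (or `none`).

4, 6, 8, 9

1 → no match
2 → no match
3. `10111101101` → no match
4. `1001001101` → match
5 → no match
6 → match
7 → no match
8 → match
9 → match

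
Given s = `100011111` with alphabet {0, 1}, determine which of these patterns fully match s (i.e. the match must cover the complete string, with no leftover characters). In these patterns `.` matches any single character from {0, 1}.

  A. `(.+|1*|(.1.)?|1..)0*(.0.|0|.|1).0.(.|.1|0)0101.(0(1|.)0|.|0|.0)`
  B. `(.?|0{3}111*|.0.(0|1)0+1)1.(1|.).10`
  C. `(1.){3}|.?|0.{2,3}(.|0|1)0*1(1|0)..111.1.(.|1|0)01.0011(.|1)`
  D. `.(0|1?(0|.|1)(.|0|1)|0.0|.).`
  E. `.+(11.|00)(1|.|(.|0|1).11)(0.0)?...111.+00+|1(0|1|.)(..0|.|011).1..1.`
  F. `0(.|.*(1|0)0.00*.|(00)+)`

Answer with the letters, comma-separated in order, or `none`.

E

A → no match
B → no match — must end with `10`
C → no match
D → no match
E → match
F → no match — must start with `0`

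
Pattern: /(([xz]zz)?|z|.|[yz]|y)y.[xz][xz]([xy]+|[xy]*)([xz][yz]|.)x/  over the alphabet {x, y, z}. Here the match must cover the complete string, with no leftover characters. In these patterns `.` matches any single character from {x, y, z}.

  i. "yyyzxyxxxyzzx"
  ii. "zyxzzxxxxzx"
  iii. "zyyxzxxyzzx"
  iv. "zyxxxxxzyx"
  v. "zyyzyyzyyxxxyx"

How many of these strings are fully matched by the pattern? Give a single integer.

i → match
ii. "zyxzzxxxxzx" → match
iii. "zyyxzxxyzzx" → match
iv. "zyxxxxxzyx" → match
v → no match
Total matched: 4

4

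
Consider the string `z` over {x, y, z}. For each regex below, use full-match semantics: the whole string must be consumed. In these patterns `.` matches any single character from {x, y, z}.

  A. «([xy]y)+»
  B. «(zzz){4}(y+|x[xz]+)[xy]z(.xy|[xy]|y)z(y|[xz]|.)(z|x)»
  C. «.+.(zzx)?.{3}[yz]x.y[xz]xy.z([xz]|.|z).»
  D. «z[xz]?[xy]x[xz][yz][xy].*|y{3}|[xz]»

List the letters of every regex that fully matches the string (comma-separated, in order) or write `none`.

D

A → no match — must end with `y`
B → no match — must start with `zzz`
C → no match
D → match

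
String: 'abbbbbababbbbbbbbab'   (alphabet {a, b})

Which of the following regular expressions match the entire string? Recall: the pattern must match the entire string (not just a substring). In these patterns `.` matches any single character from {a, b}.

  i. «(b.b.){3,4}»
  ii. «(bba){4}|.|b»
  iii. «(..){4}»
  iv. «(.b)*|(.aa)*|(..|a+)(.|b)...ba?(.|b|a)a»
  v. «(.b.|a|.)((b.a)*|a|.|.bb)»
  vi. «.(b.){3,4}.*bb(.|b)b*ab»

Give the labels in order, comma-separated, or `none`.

vi

i → no match — must start with 'b'
ii → no match
iii → no match
iv → no match
v → no match
vi → match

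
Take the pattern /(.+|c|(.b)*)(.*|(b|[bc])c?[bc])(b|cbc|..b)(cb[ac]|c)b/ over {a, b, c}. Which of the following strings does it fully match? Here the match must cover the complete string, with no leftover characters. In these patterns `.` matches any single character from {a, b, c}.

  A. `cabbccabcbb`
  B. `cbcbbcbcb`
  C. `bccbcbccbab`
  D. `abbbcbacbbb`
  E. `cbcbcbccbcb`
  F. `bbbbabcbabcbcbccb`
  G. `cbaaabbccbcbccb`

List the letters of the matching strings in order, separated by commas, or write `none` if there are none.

A → no match
B → match
C → match
D → no match
E → match
F → match
G → match

B, C, E, F, G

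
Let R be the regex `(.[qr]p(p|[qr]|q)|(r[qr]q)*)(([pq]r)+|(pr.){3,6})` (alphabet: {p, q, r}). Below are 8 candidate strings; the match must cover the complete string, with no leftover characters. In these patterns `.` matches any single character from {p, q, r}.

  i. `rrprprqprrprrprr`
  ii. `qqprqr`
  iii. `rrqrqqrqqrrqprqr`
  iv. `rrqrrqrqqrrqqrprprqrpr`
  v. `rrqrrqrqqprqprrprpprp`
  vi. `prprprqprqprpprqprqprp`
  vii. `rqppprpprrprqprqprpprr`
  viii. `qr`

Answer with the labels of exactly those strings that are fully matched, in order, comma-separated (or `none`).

i → match
ii → match
iii → match
iv → match
v → match
vi → match
vii → match
viii → match

i, ii, iii, iv, v, vi, vii, viii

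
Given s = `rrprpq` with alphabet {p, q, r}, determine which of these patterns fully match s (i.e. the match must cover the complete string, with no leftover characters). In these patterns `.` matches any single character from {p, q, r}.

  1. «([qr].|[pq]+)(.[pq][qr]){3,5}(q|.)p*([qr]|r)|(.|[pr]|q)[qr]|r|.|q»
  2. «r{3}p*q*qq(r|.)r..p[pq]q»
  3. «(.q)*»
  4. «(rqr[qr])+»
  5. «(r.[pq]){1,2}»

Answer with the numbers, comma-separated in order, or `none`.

1 → no match
2 → no match
3 → no match
4 → no match — must start with `rqr`
5 → match

5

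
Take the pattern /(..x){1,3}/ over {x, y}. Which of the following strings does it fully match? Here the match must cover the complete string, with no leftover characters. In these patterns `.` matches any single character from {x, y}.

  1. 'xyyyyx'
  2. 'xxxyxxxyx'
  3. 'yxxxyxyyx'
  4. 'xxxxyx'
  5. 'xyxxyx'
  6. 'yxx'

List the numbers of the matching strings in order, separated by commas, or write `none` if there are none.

2, 3, 4, 5, 6

1. 'xyyyyx' → no match
2. 'xxxyxxxyx' → match
3. 'yxxxyxyyx' → match
4. 'xxxxyx' → match
5. 'xyxxyx' → match
6. 'yxx' → match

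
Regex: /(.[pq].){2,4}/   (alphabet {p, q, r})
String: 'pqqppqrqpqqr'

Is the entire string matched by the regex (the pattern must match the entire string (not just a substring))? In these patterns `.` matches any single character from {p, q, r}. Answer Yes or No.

Yes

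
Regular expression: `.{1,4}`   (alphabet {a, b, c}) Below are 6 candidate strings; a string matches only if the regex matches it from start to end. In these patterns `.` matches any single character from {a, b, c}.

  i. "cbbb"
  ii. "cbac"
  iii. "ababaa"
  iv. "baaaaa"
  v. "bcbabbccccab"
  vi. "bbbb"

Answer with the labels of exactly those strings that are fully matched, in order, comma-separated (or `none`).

i → match
ii → match
iii → no match
iv → no match
v → no match
vi → match

i, ii, vi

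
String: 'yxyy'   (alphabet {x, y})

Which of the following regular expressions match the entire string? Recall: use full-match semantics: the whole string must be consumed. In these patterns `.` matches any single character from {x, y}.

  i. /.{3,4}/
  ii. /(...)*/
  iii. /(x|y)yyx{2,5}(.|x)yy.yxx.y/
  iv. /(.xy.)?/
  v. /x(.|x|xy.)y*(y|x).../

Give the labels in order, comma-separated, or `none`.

i, iv

i → match
ii → no match
iii → no match
iv → match
v → no match — must start with 'x'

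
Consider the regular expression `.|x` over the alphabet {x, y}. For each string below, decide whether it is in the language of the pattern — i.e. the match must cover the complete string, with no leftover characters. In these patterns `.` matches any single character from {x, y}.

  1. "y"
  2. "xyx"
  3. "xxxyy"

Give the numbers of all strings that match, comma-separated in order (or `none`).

1 → match
2 → no match
3 → no match

1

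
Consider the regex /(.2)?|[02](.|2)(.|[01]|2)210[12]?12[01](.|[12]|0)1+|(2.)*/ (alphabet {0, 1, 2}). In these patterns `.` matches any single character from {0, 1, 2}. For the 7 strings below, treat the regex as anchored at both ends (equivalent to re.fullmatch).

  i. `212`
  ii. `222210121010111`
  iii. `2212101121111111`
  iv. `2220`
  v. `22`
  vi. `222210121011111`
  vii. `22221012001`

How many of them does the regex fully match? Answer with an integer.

5

i → no match
ii → no match
iii → match
iv → match
v → match
vi → match
vii → match
Total matched: 5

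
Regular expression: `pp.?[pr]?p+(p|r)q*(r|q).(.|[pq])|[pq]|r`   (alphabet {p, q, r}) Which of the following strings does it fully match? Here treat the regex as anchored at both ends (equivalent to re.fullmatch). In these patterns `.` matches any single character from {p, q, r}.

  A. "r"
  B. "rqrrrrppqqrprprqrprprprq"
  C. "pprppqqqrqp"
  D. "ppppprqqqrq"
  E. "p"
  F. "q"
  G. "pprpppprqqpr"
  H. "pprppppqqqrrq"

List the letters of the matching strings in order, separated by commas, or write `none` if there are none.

A, C, D, E, F, G, H

A. "r" → match
B → no match
C. "pprppqqqrqp" → match
D. "ppppprqqqrq" → match
E. "p" → match
F. "q" → match
G. "pprpppprqqpr" → match
H → match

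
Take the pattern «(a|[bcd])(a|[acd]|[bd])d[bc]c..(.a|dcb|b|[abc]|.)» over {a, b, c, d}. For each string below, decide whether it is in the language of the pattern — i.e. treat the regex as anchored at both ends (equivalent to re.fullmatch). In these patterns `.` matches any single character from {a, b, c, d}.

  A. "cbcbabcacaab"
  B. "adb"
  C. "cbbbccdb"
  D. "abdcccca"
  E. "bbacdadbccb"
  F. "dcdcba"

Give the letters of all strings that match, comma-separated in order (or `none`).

D

A → no match
B → no match
C → no match
D → match
E → no match
F → no match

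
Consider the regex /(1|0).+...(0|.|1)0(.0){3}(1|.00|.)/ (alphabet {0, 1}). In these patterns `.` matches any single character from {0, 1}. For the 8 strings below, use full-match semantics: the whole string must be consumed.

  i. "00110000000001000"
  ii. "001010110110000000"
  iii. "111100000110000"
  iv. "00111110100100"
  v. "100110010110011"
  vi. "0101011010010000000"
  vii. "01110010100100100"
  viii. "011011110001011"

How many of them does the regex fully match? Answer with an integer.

i → no match
ii → no match
iii → no match
iv → no match
v → no match
vi → no match
vii → no match
viii → no match
Total matched: 0

0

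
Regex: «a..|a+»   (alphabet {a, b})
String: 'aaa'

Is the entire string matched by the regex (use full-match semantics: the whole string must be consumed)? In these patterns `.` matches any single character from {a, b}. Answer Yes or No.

Yes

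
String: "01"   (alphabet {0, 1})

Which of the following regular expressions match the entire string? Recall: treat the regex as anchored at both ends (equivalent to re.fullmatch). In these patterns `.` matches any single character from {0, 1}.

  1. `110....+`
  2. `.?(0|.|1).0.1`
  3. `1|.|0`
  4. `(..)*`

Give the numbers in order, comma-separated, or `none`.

4

1 → no match — must start with "110"
2 → no match
3 → no match
4 → match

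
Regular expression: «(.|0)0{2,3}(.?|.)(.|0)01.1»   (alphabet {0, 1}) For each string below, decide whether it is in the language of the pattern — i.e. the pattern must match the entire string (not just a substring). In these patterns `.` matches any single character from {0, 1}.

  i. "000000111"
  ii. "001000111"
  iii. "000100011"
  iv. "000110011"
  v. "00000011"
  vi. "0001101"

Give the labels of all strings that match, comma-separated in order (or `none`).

i

i → match
ii → no match
iii → no match
iv → no match
v → no match
vi → no match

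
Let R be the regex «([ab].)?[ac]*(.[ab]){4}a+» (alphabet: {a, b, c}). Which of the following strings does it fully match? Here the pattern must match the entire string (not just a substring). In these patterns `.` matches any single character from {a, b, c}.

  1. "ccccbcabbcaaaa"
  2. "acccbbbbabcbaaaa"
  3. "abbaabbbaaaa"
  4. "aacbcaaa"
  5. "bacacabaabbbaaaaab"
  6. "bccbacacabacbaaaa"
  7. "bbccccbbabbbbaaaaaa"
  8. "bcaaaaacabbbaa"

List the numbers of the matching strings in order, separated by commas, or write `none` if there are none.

1 → match
2 → match
3 → match
4 → no match
5 → no match — must end with "a"
6 → no match
7 → match
8 → match

1, 2, 3, 7, 8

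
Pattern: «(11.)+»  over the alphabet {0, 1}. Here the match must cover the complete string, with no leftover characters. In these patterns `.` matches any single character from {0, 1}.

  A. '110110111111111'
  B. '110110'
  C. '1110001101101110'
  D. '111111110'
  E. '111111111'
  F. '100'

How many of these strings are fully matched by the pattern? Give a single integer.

4

A → match
B → match
C → no match
D → match
E → match
F → no match — must start with '11'
Total matched: 4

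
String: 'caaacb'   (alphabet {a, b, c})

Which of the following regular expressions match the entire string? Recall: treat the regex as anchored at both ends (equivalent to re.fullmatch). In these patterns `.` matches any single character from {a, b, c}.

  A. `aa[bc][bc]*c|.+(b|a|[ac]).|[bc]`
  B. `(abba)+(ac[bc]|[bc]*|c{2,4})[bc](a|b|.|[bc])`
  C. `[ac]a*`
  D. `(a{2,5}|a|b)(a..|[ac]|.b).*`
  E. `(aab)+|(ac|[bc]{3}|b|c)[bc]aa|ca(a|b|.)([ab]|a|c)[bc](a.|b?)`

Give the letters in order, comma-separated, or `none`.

A → match
B → no match — must start with 'abba'
C → no match
D → no match
E → match

A, E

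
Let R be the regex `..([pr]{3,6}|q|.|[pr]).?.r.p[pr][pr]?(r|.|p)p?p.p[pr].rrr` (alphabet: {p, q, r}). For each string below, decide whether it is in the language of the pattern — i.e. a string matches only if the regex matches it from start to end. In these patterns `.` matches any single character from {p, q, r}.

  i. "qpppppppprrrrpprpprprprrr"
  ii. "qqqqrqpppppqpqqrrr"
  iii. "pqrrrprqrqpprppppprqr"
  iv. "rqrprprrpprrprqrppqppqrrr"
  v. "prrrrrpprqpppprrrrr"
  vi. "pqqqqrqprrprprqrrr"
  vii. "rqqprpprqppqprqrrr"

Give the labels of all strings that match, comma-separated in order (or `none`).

i → no match
ii → no match
iii → no match — must end with "rrr"
iv → no match
v → match
vi → match
vii → match

v, vi, vii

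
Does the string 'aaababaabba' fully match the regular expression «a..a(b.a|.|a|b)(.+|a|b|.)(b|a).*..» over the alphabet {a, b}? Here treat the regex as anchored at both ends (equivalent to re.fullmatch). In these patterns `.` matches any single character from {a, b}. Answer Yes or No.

No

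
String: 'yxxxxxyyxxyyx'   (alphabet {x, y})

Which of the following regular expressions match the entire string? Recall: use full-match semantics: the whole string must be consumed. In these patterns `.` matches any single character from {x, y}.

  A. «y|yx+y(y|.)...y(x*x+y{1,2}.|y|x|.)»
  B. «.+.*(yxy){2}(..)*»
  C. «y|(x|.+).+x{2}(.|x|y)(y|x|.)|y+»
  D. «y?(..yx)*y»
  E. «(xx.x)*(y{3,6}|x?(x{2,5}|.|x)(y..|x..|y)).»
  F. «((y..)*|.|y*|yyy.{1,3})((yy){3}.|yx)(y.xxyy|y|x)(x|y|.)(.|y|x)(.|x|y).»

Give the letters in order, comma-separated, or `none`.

A → match
B → no match
C → no match
D → no match — must end with 'y'
E → no match
F → no match

A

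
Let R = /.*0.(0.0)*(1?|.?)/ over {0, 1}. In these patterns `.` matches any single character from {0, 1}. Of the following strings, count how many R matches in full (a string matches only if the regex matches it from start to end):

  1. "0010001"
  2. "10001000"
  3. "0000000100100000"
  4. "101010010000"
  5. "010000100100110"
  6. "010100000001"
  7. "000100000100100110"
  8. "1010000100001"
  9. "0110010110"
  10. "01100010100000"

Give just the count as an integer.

1 → match
2 → match
3 → match
4 → match
5 → no match
6 → match
7 → no match
8 → match
9 → no match
10 → match
Total matched: 7

7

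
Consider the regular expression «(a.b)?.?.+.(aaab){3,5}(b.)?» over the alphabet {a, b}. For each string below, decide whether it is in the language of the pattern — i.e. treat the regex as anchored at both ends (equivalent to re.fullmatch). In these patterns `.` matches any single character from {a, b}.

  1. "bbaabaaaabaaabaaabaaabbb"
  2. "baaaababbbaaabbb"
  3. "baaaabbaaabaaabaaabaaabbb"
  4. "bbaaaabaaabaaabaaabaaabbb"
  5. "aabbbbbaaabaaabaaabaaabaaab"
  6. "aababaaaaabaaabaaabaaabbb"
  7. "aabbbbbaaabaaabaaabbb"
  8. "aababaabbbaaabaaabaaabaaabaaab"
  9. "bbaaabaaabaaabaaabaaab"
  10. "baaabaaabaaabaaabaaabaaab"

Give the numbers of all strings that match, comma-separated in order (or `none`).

1, 3, 4, 5, 6, 7, 8, 9, 10

1 → match
2 → no match
3 → match
4 → match
5 → match
6 → match
7 → match
8 → match
9 → match
10 → match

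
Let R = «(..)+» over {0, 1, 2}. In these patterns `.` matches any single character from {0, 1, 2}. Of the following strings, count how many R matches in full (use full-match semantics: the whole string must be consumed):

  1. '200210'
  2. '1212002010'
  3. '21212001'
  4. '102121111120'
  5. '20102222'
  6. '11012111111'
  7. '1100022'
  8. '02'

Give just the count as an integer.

6

1. '200210' → match
2. '1212002010' → match
3. '21212001' → match
4. '102121111120' → match
5. '20102222' → match
6. '11012111111' → no match
7. '1100022' → no match
8. '02' → match
Total matched: 6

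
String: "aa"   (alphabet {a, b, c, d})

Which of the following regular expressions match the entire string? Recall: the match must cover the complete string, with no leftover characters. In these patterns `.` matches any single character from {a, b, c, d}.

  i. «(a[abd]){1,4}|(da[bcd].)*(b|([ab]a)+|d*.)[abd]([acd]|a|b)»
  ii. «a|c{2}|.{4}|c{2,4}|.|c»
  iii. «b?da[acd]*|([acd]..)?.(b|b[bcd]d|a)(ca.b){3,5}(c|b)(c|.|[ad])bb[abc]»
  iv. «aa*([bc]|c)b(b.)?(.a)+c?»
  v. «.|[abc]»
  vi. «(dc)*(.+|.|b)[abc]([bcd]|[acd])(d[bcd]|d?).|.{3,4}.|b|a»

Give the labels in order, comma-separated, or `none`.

i → match
ii → no match
iii → no match
iv → no match
v → no match
vi → no match

i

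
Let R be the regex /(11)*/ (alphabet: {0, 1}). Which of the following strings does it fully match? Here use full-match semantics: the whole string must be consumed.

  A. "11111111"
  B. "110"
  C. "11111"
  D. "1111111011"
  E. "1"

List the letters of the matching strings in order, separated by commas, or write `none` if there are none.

A → match
B → no match
C → no match
D → no match
E → no match

A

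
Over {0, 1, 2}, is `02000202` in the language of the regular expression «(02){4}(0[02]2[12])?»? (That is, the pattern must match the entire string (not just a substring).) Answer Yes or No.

No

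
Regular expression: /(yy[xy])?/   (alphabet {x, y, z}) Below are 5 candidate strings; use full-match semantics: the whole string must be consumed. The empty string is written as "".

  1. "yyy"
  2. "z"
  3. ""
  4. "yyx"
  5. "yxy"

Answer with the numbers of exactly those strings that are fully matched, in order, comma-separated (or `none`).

1, 3, 4

1 → match
2 → no match
3 → match
4 → match
5 → no match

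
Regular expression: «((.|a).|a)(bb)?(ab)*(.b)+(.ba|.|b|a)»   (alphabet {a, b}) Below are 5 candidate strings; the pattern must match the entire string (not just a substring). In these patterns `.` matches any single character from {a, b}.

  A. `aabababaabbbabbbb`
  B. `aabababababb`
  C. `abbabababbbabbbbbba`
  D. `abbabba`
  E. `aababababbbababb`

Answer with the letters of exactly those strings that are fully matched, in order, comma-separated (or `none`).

A → no match
B. `aabababababb` → match
C → no match
D. `abbabba` → no match
E → match

B, E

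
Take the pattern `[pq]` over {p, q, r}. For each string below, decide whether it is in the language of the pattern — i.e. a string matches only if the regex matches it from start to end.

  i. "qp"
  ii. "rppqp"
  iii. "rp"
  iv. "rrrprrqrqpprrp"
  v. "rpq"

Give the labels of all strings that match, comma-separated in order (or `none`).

i → no match
ii → no match
iii → no match
iv → no match
v → no match

none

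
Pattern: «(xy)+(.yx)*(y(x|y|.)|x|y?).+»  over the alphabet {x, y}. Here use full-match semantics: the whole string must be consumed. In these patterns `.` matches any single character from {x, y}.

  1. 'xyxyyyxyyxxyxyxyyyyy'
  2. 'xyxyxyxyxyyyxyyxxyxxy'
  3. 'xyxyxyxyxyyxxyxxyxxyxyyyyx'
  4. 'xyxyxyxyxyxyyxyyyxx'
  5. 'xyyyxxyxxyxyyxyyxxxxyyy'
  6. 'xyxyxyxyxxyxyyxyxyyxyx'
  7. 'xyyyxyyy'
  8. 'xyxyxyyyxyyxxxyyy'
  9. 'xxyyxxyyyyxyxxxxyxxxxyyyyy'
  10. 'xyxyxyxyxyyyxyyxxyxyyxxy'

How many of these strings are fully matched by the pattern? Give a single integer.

9

1 → match
2 → match
3 → match
4 → match
5 → match
6 → match
7. 'xyyyxyyy' → match
8 → match
9 → no match — must start with 'xy'
10 → match
Total matched: 9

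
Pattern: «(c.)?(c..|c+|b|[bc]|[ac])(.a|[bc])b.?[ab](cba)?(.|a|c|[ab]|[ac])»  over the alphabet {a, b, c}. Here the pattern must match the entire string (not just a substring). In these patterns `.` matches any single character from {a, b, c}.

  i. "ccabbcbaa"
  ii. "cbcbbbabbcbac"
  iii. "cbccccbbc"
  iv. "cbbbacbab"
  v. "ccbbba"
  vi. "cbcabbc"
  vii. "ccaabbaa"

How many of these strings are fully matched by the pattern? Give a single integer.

6

i → match
ii → match
iii → match
iv → match
v → match
vi → no match
vii → match
Total matched: 6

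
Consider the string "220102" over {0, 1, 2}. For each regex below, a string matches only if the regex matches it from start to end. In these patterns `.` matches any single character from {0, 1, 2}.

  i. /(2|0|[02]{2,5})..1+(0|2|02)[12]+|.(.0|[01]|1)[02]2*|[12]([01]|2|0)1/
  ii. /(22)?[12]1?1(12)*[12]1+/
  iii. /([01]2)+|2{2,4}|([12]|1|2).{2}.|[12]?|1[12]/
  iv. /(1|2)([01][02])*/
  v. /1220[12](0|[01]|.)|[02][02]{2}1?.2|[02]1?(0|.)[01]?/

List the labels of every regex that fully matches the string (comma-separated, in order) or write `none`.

i → match
ii → no match — must end with "1"
iii → no match
iv → no match
v → match

i, v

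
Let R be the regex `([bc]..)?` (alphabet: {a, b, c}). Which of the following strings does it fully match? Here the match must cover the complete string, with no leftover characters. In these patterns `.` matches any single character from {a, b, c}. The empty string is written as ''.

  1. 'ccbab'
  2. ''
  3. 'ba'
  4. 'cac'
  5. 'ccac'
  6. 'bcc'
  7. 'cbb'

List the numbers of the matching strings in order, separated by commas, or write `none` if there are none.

2, 4, 6, 7

1 → no match
2 → match
3 → no match
4 → match
5 → no match
6 → match
7 → match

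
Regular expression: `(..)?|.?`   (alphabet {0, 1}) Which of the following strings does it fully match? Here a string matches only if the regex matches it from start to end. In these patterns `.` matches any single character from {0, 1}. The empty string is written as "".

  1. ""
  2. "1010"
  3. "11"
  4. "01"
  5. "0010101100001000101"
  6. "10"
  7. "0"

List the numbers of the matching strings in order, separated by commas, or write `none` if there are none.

1, 3, 4, 6, 7

1 → match
2 → no match
3 → match
4 → match
5 → no match
6 → match
7 → match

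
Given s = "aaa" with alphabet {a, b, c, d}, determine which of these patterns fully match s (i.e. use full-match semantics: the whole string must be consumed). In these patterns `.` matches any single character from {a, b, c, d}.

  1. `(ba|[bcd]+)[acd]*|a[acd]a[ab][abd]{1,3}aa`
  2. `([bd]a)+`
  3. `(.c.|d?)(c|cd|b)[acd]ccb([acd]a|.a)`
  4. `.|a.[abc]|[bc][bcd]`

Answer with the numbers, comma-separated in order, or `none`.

1 → no match
2 → no match
3 → no match
4 → match

4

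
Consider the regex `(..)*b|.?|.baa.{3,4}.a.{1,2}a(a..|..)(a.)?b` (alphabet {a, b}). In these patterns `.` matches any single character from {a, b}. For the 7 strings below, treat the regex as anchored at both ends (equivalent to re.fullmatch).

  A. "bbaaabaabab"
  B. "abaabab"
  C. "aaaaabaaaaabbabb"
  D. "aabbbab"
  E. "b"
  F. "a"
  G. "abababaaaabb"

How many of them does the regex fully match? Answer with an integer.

5

A → match
B → match
C → no match
D → match
E → match
F → match
G → no match
Total matched: 5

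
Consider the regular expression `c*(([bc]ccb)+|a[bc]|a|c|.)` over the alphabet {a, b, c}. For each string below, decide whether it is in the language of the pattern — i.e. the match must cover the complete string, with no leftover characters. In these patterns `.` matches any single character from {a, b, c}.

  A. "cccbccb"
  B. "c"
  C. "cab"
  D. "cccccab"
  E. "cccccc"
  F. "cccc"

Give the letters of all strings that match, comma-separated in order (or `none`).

A. "cccbccb" → match
B. "c" → match
C. "cab" → match
D. "cccccab" → match
E. "cccccc" → match
F. "cccc" → match

A, B, C, D, E, F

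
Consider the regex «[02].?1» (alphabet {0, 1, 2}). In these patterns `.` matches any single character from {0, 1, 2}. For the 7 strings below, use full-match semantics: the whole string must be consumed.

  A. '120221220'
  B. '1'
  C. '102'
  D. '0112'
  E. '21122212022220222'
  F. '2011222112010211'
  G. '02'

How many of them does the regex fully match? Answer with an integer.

0

A. '120221220' → no match — must end with '1'
B. '1' → no match
C. '102' → no match — must end with '1'
D. '0112' → no match — must end with '1'
E → no match — must end with '1'
F → no match
G. '02' → no match — must end with '1'
Total matched: 0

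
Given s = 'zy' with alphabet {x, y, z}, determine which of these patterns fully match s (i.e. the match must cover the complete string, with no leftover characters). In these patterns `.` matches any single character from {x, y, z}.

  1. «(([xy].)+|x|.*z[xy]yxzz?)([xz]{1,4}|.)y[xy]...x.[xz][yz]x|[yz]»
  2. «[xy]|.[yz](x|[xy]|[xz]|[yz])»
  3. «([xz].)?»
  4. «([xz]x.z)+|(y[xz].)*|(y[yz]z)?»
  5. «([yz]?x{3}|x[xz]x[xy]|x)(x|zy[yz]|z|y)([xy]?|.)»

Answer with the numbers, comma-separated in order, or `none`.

1 → no match
2 → no match
3 → match
4 → no match
5 → no match

3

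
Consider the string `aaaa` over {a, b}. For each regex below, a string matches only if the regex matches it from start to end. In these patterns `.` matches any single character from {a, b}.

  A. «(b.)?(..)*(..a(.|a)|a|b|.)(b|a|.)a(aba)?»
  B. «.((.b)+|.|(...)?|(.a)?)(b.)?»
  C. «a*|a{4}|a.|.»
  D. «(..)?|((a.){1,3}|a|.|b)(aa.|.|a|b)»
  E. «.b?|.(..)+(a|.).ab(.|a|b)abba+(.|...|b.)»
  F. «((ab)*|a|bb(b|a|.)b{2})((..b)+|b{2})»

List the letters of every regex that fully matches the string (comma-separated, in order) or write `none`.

B, C, D

A → no match
B → match
C → match
D → match
E → no match
F → no match — must end with `b`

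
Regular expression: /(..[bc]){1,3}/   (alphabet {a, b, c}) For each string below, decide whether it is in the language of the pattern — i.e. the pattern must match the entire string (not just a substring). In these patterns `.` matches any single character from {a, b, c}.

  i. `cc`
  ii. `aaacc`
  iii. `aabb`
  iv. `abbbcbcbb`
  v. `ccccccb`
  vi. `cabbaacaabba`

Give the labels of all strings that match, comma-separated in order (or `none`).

iv

i → no match
ii → no match
iii → no match
iv → match
v → no match
vi → no match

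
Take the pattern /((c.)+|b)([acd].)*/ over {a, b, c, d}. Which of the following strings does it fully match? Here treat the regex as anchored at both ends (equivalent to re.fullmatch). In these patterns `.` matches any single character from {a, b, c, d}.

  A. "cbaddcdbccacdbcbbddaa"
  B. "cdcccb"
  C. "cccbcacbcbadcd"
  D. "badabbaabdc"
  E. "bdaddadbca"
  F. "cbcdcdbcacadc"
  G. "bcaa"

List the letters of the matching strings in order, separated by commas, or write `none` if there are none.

A → no match
B. "cdcccb" → match
C → match
D. "badabbaabdc" → no match
E. "bdaddadbca" → no match
F → no match
G. "bcaa" → no match

B, C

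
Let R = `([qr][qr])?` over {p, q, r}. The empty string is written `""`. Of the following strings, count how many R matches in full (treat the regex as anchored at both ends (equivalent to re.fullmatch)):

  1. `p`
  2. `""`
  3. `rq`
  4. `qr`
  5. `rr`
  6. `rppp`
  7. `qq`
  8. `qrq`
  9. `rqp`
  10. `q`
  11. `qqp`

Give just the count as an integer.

1 → no match
2 → match
3 → match
4 → match
5 → match
6 → no match
7 → match
8 → no match
9 → no match
10 → no match
11 → no match
Total matched: 5

5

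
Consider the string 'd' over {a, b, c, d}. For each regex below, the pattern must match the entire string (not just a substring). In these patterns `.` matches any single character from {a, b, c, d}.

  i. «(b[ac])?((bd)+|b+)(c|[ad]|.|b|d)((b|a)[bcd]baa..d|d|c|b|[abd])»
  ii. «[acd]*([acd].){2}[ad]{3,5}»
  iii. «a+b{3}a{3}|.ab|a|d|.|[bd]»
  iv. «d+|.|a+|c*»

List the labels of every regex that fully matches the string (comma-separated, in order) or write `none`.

i → no match
ii → no match
iii → match
iv → match

iii, iv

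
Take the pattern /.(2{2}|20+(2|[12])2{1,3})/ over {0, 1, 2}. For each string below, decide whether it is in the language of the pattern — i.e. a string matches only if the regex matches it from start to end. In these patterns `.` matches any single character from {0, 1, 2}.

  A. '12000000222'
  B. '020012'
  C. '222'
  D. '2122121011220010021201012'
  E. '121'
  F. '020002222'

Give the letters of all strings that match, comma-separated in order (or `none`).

A → match
B → match
C → match
D → no match
E → no match — must end with '2'
F → match

A, B, C, F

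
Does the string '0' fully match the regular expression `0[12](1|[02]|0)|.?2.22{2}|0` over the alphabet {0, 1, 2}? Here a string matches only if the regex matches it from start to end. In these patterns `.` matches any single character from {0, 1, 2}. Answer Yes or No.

Yes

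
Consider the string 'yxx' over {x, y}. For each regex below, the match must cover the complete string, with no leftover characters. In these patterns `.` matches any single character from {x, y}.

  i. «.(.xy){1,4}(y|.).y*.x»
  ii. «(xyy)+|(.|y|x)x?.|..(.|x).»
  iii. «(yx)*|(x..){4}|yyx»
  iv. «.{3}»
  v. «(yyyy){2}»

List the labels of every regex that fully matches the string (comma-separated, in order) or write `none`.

i → no match
ii → match
iii → no match
iv → match
v → no match — must start with 'yyyy'

ii, iv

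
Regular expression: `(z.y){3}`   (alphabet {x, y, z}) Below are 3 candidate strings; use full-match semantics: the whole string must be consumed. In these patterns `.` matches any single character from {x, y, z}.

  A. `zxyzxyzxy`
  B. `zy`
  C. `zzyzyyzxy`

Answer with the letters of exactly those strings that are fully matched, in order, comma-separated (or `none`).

A, C

A → match
B → no match
C → match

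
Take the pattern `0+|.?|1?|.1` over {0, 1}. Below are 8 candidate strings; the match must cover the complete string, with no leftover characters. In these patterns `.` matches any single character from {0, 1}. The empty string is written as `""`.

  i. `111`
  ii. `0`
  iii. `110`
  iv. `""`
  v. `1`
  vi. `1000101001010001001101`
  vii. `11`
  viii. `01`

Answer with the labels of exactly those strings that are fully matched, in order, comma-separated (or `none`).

i → no match
ii → match
iii → no match
iv → match
v → match
vi → no match
vii → match
viii → match

ii, iv, v, vii, viii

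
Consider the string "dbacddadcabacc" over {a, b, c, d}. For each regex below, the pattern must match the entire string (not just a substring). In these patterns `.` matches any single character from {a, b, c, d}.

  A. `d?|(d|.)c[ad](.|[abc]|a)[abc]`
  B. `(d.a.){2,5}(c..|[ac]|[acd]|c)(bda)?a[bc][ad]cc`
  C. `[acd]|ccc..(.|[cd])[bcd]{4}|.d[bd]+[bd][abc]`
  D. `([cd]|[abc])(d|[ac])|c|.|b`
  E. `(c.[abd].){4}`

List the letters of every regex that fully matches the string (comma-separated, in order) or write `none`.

B

A → no match
B → match
C → no match
D → no match
E → no match — must start with "c"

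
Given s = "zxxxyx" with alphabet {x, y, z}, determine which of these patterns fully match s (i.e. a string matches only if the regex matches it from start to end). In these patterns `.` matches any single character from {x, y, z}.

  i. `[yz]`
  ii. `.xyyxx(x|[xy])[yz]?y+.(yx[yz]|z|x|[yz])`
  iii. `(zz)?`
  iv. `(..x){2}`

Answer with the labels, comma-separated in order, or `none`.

iv

i → no match
ii → no match
iii → no match
iv → match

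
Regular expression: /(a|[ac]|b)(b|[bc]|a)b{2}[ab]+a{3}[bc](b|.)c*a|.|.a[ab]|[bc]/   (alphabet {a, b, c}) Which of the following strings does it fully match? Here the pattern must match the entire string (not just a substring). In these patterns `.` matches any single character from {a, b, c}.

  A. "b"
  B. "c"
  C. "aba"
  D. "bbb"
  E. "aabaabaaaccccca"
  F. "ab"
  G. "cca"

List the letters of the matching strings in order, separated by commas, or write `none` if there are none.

A, B

A. "b" → match
B. "c" → match
C. "aba" → no match
D. "bbb" → no match
E → no match
F. "ab" → no match
G. "cca" → no match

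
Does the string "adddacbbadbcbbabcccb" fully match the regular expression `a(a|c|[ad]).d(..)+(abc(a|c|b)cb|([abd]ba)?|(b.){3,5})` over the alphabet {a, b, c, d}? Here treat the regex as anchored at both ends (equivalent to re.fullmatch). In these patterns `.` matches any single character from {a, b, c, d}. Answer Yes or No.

Yes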